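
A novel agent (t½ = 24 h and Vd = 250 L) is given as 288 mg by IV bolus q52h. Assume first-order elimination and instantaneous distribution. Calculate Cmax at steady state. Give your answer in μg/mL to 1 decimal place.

k = ln2/t½ = ln2/24 ≈ 0.028881 h⁻¹; fraction remaining f = e^(−kτ) = e^(−0.028881×52) ≈ 0.2227.
Accumulation ratio R = 1/(1 − f) ≈ 1/0.7773 ≈ 1.2865.
Each bolus raises the concentration by D/Vd = 288/250 ≈ 1.152 μg/mL.
Steady-state peak Cmax,ss = C₀·R ≈ 1.152 × 1.2865 ≈ 1.482 μg/mL.

1.5 μg/mL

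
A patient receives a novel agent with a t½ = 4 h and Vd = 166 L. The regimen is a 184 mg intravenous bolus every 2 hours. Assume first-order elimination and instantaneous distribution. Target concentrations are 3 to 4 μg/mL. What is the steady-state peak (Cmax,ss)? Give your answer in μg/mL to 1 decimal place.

3.8 μg/mL

k = ln2/t½ = ln2/4 ≈ 0.173287 h⁻¹; fraction remaining f = e^(−kτ) = e^(−0.173287×2) ≈ 0.7071.
At steady state, accumulation factor R = 1/(1 − e^(−kτ)) ≈ 3.4141.
Each bolus raises the concentration by D/Vd = 184/166 ≈ 1.108 μg/mL.
Steady-state peak Cmax,ss = C₀·R ≈ 1.108 × 3.4141 ≈ 3.783 μg/mL.
Peak 3.8 μg/mL vs MTC 4 μg/mL: below toxic threshold.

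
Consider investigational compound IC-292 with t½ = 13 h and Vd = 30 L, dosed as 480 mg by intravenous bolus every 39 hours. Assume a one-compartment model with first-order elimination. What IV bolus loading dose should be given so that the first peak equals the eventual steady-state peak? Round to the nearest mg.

549 mg

f = (1/2)^(39/13) ≈ 0.125000; accumulation ratio R = 1/(1−f) ≈ 1.14286.
Loading dose to hit Cmax,ss on first dose: D_load = D_maint·R ≈ 480 × 1.14286 ≈ 548.57 mg.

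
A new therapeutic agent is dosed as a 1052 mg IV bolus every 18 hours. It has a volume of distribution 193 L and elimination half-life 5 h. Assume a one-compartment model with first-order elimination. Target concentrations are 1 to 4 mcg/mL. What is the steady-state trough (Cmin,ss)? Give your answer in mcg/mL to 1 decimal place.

k = ln2/t½ = ln2/5 ≈ 0.138629 h⁻¹; fraction remaining f = e^(−kτ) = e^(−0.138629×18) ≈ 0.0825.
Each bolus raises the concentration by D/Vd = 1052/193 ≈ 5.451 mcg/mL.
Steady-state trough Cmin,ss = C₀·f/(1−f) ≈ 5.451 × 0.0825/0.9175 ≈ 0.490 mcg/mL.
Trough 0.5 mcg/mL vs MEC 1 mcg/mL: subtherapeutic.

0.5 mcg/mL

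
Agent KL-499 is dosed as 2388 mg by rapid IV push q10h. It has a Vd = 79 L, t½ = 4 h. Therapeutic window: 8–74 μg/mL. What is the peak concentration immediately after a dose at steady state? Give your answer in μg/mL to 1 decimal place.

Over one 10-h interval, 10/4 ≈ 2.5 half-lives elapse, leaving f ≈ 0.1768 of each dose.
At steady state, accumulation factor R = 1/(1 − e^(−kτ)) ≈ 1.2148.
Each bolus raises the concentration by D/Vd = 2388/79 ≈ 30.228 μg/mL.
Steady-state peak Cmax,ss = C₀·R ≈ 30.228 × 1.2148 ≈ 36.721 μg/mL.
Peak 36.7 μg/mL vs MTC 74 μg/mL: below toxic threshold.

36.7 μg/mL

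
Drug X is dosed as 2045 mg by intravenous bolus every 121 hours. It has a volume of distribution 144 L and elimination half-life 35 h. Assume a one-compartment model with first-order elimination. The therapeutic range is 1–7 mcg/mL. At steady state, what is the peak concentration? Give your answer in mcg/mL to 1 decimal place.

k = ln2/t½ = ln2/35 ≈ 0.019804 h⁻¹; fraction remaining f = e^(−kτ) = e^(−0.019804×121) ≈ 0.0911.
At steady state, accumulation factor R = 1/(1 − e^(−kτ)) ≈ 1.1002.
Single-dose peak C₀ = D/Vd = 2045/144 ≈ 14.201 mcg/mL.
Steady-state peak Cmax,ss = C₀·R ≈ 14.201 × 1.1002 ≈ 15.624 mcg/mL.
Peak 15.6 mcg/mL vs MTC 7 mcg/mL: exceeds toxic threshold.

15.6 mcg/mL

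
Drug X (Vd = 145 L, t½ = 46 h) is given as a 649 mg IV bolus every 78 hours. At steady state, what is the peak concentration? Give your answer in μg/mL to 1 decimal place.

6.5 μg/mL

k = ln2/t½ = ln2/46 ≈ 0.015068 h⁻¹; fraction remaining f = e^(−kτ) = e^(−0.015068×78) ≈ 0.3087.
At steady state, accumulation factor R = 1/(1 − e^(−kτ)) ≈ 1.4465.
Single-dose peak C₀ = D/Vd = 649/145 ≈ 4.476 μg/mL.
Steady-state peak Cmax,ss = C₀·R ≈ 4.476 × 1.4465 ≈ 6.475 μg/mL.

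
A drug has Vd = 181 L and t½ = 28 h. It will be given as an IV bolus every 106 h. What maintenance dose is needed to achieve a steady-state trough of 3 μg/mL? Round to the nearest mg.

6946 mg

τ/t½ = 106/28 ≈ 3.7857, so f = (1/2)^(106/28) ≈ 0.072508.
Cmin,ss = (D/Vd)·f/(1−f), so D = Cmin,ss·Vd·(1−f)/f.
D = 3 × 181 × (1−f)/f ≈ 3 × 181 × 12.79158 ≈ 6945.83 mg.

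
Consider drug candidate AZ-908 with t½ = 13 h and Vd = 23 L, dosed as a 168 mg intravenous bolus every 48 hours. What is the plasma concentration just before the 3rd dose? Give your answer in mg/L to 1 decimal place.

f = (1/2)^(τ/t½) = (1/2)^(48/13) ≈ 0.0774.
C₀ = D/Vd = 168/23 ≈ 7.304 mg/L.
Before the 3rd dose, 2 doses have been given. Superposition: Cmin = C₀·(f + f²).
≈ 7.304 × (0.0774 + 0.0060) ≈ 7.304 × 0.0834 ≈ 0.609 mg/L.

0.6 mg/L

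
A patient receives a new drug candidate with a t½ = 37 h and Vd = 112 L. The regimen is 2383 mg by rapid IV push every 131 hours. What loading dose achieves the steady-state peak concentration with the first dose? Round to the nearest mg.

f = (1/2)^(131/37) ≈ 0.085939; accumulation ratio R = 1/(1−f) ≈ 1.09402.
Loading dose to hit Cmax,ss on first dose: D_load = D_maint·R ≈ 2383 × 1.09402 ≈ 2607.05 mg.

2607 mg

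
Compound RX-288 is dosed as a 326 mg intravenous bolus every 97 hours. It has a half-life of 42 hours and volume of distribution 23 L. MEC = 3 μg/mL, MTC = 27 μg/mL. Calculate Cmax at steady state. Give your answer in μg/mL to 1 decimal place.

τ/t½ = 97/42 ≈ 2.3095, so fraction remaining f = (1/2)^(97/42) ≈ 0.2017.
At steady state, accumulation factor R = 1/(1 − e^(−kτ)) ≈ 1.2527.
Each bolus raises the concentration by D/Vd = 326/23 ≈ 14.174 μg/mL.
Steady-state peak Cmax,ss = C₀·R ≈ 14.174 × 1.2527 ≈ 17.756 μg/mL.
Peak 17.8 μg/mL vs MTC 27 μg/mL: below toxic threshold.

17.8 μg/mL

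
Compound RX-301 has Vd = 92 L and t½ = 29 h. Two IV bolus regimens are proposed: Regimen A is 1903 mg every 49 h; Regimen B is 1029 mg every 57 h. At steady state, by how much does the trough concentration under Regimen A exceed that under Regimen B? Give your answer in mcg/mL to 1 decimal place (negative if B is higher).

5.4 mcg/mL

Regimen A: f = (1/2)^(49/29) ≈ 0.3100; Cmin,ss = (1903/92)·f/(1−f) ≈ 9.293 mcg/mL.
Regimen B: f = (1/2)^(57/29) ≈ 0.2560; Cmin,ss = (1029/92)·f/(1−f) ≈ 3.849 mcg/mL.
Difference ≈ 9.293 − 3.849 ≈ 5.444 mcg/mL.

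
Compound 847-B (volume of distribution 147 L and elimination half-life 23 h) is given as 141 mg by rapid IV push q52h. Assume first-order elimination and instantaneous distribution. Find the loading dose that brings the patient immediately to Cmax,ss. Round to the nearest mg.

f = (1/2)^(52/23) ≈ 0.208646; accumulation ratio R = 1/(1−f) ≈ 1.26366.
Loading dose to hit Cmax,ss on first dose: D_load = D_maint·R ≈ 141 × 1.26366 ≈ 178.18 mg.

178 mg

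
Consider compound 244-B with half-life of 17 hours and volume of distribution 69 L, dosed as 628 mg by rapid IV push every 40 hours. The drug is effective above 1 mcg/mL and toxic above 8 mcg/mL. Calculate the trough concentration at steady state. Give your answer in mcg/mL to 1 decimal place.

k = ln2/t½ = ln2/17 ≈ 0.040773 h⁻¹; fraction remaining f = e^(−kτ) = e^(−0.040773×40) ≈ 0.1957.
Each bolus raises the concentration by D/Vd = 628/69 ≈ 9.101 mcg/mL.
Steady-state trough Cmin,ss = C₀·f/(1−f) ≈ 9.101 × 0.1957/0.8043 ≈ 2.214 mcg/mL.
Trough 2.2 mcg/mL vs MEC 1 mcg/mL: adequate.

2.2 mcg/mL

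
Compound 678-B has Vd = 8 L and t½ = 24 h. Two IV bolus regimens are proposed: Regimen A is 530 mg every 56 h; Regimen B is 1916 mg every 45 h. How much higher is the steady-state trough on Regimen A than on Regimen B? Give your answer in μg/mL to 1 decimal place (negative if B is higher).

Regimen A: f = (1/2)^(56/24) ≈ 0.1984; Cmin,ss = (530/8)·f/(1−f) ≈ 16.397 μg/mL.
Regimen B: f = (1/2)^(45/24) ≈ 0.2726; Cmin,ss = (1916/8)·f/(1−f) ≈ 89.755 μg/mL.
Difference ≈ 16.397 − 89.755 ≈ -73.358 μg/mL.

-73.4 μg/mL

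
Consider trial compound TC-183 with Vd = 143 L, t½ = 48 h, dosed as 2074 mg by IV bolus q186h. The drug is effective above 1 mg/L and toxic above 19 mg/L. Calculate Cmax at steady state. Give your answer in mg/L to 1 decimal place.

15.6 mg/L

Over one 186-h interval, 186/48 ≈ 3.875 half-lives elapse, leaving f ≈ 0.0682 of each dose.
At steady state, accumulation factor R = 1/(1 − e^(−kτ)) ≈ 1.0732.
Each bolus raises the concentration by D/Vd = 2074/143 ≈ 14.503 mg/L.
Steady-state peak Cmax,ss = C₀·R ≈ 14.503 × 1.0732 ≈ 15.565 mg/L.
Peak 15.6 mg/L vs MTC 19 mg/L: below toxic threshold.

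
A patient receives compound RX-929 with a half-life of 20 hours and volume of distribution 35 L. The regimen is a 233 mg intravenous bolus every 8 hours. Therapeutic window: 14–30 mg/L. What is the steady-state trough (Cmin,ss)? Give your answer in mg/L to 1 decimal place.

20.8 mg/L

Over one 8-h interval, 8/20 ≈ 0.4 half-lives elapse, leaving f ≈ 0.7579 of each dose.
At steady state, accumulation factor R = 1/(1 − e^(−kτ)) ≈ 4.1305.
Each bolus raises the concentration by D/Vd = 233/35 ≈ 6.657 mg/L.
Cmax,ss = C₀/(1 − f) ≈ 6.657/0.2421 ≈ 27.497 mg/L.
One interval later, Cmin,ss = Cmax,ss·e^(−kτ) ≈ 27.497 × 0.7579 ≈ 20.840 mg/L.
Trough 20.8 mg/L vs MEC 14 mg/L: adequate.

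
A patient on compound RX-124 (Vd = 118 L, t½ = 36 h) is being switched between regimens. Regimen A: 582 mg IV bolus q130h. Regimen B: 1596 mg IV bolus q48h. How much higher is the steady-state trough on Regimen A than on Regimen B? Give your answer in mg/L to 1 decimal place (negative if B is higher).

Regimen A: f = (1/2)^(130/36) ≈ 0.0818; Cmin,ss = (582/118)·f/(1−f) ≈ 0.439 mg/L.
Regimen B: f = (1/2)^(48/36) ≈ 0.3969; Cmin,ss = (1596/118)·f/(1−f) ≈ 8.901 mg/L.
Difference ≈ 0.439 − 8.901 ≈ -8.462 mg/L.

-8.5 mg/L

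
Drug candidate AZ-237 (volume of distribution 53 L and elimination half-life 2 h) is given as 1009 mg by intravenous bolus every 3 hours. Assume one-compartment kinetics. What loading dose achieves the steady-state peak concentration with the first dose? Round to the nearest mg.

f = (1/2)^(3/2) ≈ 0.353553; accumulation ratio R = 1/(1−f) ≈ 1.54692.
Loading dose to hit Cmax,ss on first dose: D_load = D_maint·R ≈ 1009 × 1.54692 ≈ 1560.84 mg.

1561 mg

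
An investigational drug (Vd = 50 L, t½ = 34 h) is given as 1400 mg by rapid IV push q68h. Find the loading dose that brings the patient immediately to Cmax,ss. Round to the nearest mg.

1867 mg

f = (1/2)^(68/34) ≈ 0.250000; accumulation ratio R = 1/(1−f) ≈ 1.33333.
Loading dose to hit Cmax,ss on first dose: D_load = D_maint·R ≈ 1400 × 1.33333 ≈ 1866.66 mg.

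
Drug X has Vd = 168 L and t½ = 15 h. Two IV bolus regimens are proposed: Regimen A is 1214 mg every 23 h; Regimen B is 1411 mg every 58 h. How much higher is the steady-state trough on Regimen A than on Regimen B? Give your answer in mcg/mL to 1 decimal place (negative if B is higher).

3.2 mcg/mL

Regimen A: f = (1/2)^(23/15) ≈ 0.3455; Cmin,ss = (1214/168)·f/(1−f) ≈ 3.815 mcg/mL.
Regimen B: f = (1/2)^(58/15) ≈ 0.0686; Cmin,ss = (1411/168)·f/(1−f) ≈ 0.619 mcg/mL.
Difference ≈ 3.815 − 0.619 ≈ 3.196 mcg/mL.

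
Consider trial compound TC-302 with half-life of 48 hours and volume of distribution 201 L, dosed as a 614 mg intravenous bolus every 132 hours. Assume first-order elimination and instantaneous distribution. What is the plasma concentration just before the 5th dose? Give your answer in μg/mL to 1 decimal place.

0.5 μg/mL

f = (1/2)^(τ/t½) = (1/2)^(132/48) ≈ 0.1487.
C₀ = D/Vd = 614/201 ≈ 3.055 μg/mL.
Before the 5th dose, 4 doses have been given. Superposition: Cmin = C₀·(f + f² + … + f^4).
≈ 3.055 × (0.1487 + 0.0221 + 0.0033 + 0.0005) ≈ 3.055 × 0.1746 ≈ 0.533 μg/mL.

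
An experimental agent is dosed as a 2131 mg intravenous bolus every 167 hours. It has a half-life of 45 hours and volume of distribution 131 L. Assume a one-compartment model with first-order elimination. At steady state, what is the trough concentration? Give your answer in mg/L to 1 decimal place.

1.3 mg/L

τ/t½ = 167/45 ≈ 3.7111, so fraction remaining f = (1/2)^(167/45) ≈ 0.0764.
Each bolus raises the concentration by D/Vd = 2131/131 ≈ 16.267 mg/L.
Steady-state trough Cmin,ss = C₀·f/(1−f) ≈ 16.267 × 0.0764/0.9236 ≈ 1.346 mg/L.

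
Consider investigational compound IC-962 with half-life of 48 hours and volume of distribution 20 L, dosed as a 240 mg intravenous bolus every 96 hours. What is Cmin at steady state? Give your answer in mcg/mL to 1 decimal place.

τ = 96 h = 2 half-lives, so f = (1/2)^2 = 0.25.
At steady state, R = 1/(1 − 0.25) = 4/3.
Single-dose peak C₀ = D/Vd = 240/20 = 12 mcg/mL.
Steady-state peak Cmax,ss = C₀·R = 12 × 4/3 ≈ 16.000 mcg/mL.
Steady-state trough Cmin,ss = Cmax,ss·f ≈ 16.000 × 0.25 ≈ 4.000 mcg/mL.

4.0 mcg/mL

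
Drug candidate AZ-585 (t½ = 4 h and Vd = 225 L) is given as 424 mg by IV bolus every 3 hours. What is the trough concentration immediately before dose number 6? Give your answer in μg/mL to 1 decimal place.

f = (1/2)^(τ/t½) = (1/2)^(3/4) ≈ 0.5946.
C₀ = D/Vd = 424/225 ≈ 1.884 μg/mL.
Before the 6th dose, 5 doses have been given. Superposition: Cmin = C₀·(f + f² + … + f^5).
≈ 1.884 × (0.5946 + 0.3535 + 0.2102 + 0.1250 + 0.0743) ≈ 1.884 × 1.3576 ≈ 2.558 μg/mL.

2.6 μg/mL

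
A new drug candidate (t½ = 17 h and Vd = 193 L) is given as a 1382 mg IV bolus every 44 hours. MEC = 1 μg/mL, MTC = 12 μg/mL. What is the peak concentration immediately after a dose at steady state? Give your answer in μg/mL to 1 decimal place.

k = ln2/t½ = ln2/17 ≈ 0.040773 h⁻¹; fraction remaining f = e^(−kτ) = e^(−0.040773×44) ≈ 0.1663.
At steady state, accumulation factor R = 1/(1 − e^(−kτ)) ≈ 1.1995.
Single-dose peak C₀ = D/Vd = 1382/193 ≈ 7.161 μg/mL.
Steady-state peak Cmax,ss = C₀·R ≈ 7.161 × 1.1995 ≈ 8.590 μg/mL.
Peak 8.6 μg/mL vs MTC 12 μg/mL: below toxic threshold.

8.6 μg/mL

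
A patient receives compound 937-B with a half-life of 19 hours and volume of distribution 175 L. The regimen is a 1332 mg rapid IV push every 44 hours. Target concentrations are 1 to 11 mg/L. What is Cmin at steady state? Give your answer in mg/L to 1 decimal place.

k = ln2/t½ = ln2/19 ≈ 0.036481 h⁻¹; fraction remaining f = e^(−kτ) = e^(−0.036481×44) ≈ 0.2009.
At steady state, accumulation factor R = 1/(1 − e^(−kτ)) ≈ 1.2514.
Single-dose peak C₀ = D/Vd = 1332/175 ≈ 7.611 mg/L.
Steady-state peak Cmax,ss = C₀·R ≈ 7.611 × 1.2514 ≈ 9.524 mg/L.
One interval later, Cmin,ss = Cmax,ss·e^(−kτ) ≈ 9.524 × 0.2009 ≈ 1.913 mg/L.
Trough 1.9 mg/L vs MEC 1 mg/L: adequate.

1.9 mg/L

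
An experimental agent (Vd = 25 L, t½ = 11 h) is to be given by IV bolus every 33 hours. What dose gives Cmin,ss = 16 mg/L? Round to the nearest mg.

2800 mg

τ/t½ = 33/11 ≈ 3, so f = (1/2)^(33/11) ≈ 0.125000.
Cmin,ss = (D/Vd)·f/(1−f), so D = Cmin,ss·Vd·(1−f)/f.
D = 16 × 25 × (1−f)/f ≈ 16 × 25 × 7.00000 ≈ 2800.00 mg.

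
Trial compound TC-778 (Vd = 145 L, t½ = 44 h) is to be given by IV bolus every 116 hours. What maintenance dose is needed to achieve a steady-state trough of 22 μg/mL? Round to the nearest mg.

16644 mg

τ/t½ = 116/44 ≈ 2.6364, so f = (1/2)^(116/44) ≈ 0.160833.
Cmin,ss = (D/Vd)·f/(1−f), so D = Cmin,ss·Vd·(1−f)/f.
D = 22 × 145 × (1−f)/f ≈ 22 × 145 × 5.21763 ≈ 16644.24 mg.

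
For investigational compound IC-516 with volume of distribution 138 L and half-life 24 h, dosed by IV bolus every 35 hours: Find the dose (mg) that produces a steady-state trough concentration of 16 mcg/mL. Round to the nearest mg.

3859 mg

τ/t½ = 35/24 ≈ 1.4583, so f = (1/2)^(35/24) ≈ 0.363913.
Cmin,ss = (D/Vd)·f/(1−f), so D = Cmin,ss·Vd·(1−f)/f.
D = 16 × 138 × (1−f)/f ≈ 16 × 138 × 1.74791 ≈ 3859.39 mg.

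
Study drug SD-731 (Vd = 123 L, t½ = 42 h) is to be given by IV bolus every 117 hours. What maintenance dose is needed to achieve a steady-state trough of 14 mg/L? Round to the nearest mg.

τ/t½ = 117/42 ≈ 2.7857, so f = (1/2)^(117/42) ≈ 0.145016.
Cmin,ss = (D/Vd)·f/(1−f), so D = Cmin,ss·Vd·(1−f)/f.
D = 14 × 123 × (1−f)/f ≈ 14 × 123 × 5.89579 ≈ 10152.55 mg.

10153 mg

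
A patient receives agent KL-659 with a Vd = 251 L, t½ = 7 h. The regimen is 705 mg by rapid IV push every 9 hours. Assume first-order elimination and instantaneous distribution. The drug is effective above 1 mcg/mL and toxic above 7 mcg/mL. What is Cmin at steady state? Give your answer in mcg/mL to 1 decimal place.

2.0 mcg/mL

Over one 9-h interval, 9/7 ≈ 1.2857 half-lives elapse, leaving f ≈ 0.4102 of each dose.
Single-dose peak C₀ = D/Vd = 705/251 ≈ 2.809 mcg/mL.
Steady-state trough Cmin,ss = C₀·f/(1−f) ≈ 2.809 × 0.4102/0.5898 ≈ 1.954 mcg/mL.
Trough 2.0 mcg/mL vs MEC 1 mcg/mL: adequate.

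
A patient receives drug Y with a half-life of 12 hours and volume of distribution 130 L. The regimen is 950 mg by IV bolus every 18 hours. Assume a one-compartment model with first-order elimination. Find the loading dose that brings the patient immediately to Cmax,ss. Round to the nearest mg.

f = (1/2)^(18/12) ≈ 0.353553; accumulation ratio R = 1/(1−f) ≈ 1.54692.
Loading dose to hit Cmax,ss on first dose: D_load = D_maint·R ≈ 950 × 1.54692 ≈ 1469.57 mg.

1470 mg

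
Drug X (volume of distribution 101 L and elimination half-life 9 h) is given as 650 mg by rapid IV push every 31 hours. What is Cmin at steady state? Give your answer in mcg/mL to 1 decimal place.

k = ln2/t½ = ln2/9 ≈ 0.077016 h⁻¹; fraction remaining f = e^(−kτ) = e^(−0.077016×31) ≈ 0.0919.
At steady state, accumulation factor R = 1/(1 − e^(−kτ)) ≈ 1.1012.
Single-dose peak C₀ = D/Vd = 650/101 ≈ 6.436 mcg/mL.
Steady-state peak Cmax,ss = C₀·R ≈ 6.436 × 1.1012 ≈ 7.087 mcg/mL.
Steady-state trough Cmin,ss = Cmax,ss·f ≈ 7.087 × 0.0919 ≈ 0.651 mcg/mL.

0.7 mcg/mL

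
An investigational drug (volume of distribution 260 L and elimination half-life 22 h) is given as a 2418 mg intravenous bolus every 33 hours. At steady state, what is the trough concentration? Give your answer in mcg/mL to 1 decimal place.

τ/t½ = 33/22 ≈ 1.5, so fraction remaining f = (1/2)^(33/22) ≈ 0.3536.
Single-dose peak C₀ = D/Vd = 2418/260 ≈ 9.300 mcg/mL.
Steady-state trough Cmin,ss = C₀·f/(1−f) ≈ 9.300 × 0.3536/0.6464 ≈ 5.087 mcg/mL.

5.1 mcg/mL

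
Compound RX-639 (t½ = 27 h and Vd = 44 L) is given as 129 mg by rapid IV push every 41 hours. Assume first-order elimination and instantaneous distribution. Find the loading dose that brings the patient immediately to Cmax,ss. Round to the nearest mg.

198 mg

f = (1/2)^(41/27) ≈ 0.349044; accumulation ratio R = 1/(1−f) ≈ 1.53620.
Loading dose to hit Cmax,ss on first dose: D_load = D_maint·R ≈ 129 × 1.53620 ≈ 198.17 mg.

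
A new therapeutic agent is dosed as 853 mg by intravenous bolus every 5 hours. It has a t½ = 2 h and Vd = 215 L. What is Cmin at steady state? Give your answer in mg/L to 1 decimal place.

0.9 mg/L

Over one 5-h interval, 5/2 ≈ 2.5 half-lives elapse, leaving f ≈ 0.1768 of each dose.
At steady state, accumulation factor R = 1/(1 − e^(−kτ)) ≈ 1.2148.
Each bolus raises the concentration by D/Vd = 853/215 ≈ 3.967 mg/L.
Cmax,ss = C₀/(1 − f) ≈ 3.967/0.8232 ≈ 4.819 mg/L.
One interval later, Cmin,ss = Cmax,ss·e^(−kτ) ≈ 4.819 × 0.1768 ≈ 0.852 mg/L.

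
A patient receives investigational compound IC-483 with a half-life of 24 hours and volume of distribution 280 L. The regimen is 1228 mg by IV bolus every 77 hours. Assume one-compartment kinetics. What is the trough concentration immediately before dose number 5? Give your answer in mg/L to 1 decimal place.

0.5 mg/L

f = (1/2)^(τ/t½) = (1/2)^(77/24) ≈ 0.1082.
C₀ = D/Vd = 1228/280 ≈ 4.386 mg/L.
Before the 5th dose, 4 doses have been given. Superposition: Cmin = C₀·(f + f² + … + f^4).
≈ 4.386 × (0.1082 + 0.0117 + 0.0013 + 0.0001) ≈ 4.386 × 0.1213 ≈ 0.532 mg/L.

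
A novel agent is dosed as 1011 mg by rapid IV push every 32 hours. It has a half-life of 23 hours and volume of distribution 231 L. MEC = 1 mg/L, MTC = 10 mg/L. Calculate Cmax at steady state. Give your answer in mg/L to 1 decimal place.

7.1 mg/L

k = ln2/t½ = ln2/23 ≈ 0.030137 h⁻¹; fraction remaining f = e^(−kτ) = e^(−0.030137×32) ≈ 0.3812.
At steady state, accumulation factor R = 1/(1 − e^(−kτ)) ≈ 1.6160.
Each bolus raises the concentration by D/Vd = 1011/231 ≈ 4.377 mg/L.
Steady-state peak Cmax,ss = C₀·R ≈ 4.377 × 1.6160 ≈ 7.073 mg/L.
Peak 7.1 mg/L vs MTC 10 mg/L: below toxic threshold.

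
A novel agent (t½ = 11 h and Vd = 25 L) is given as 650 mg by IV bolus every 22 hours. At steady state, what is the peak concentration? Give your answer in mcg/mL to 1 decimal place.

τ = 22 h = 2 half-lives, so f = (1/2)^2 = 0.25.
Accumulation ratio R = 1/(1 − f) = 1/0.75 = 4/3.
Single-dose peak C₀ = D/Vd = 650/25 = 26 mcg/mL.
Steady-state peak Cmax,ss = C₀·R = 26 × 4/3 ≈ 34.667 mcg/mL.

34.7 mcg/mL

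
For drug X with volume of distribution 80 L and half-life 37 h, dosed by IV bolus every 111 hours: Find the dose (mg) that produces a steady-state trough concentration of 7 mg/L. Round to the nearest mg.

τ/t½ = 111/37 ≈ 3, so f = (1/2)^(111/37) ≈ 0.125000.
Cmin,ss = (D/Vd)·f/(1−f), so D = Cmin,ss·Vd·(1−f)/f.
D = 7 × 80 × (1−f)/f ≈ 7 × 80 × 7.00000 ≈ 3920.00 mg.

3920 mg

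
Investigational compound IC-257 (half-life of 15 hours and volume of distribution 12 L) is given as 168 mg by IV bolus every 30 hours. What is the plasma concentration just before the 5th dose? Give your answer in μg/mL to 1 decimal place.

4.6 μg/mL

f = (1/2)^(τ/t½) = (1/2)^(30/15) ≈ 0.2500.
C₀ = D/Vd = 168/12 ≈ 14.000 μg/mL.
Before the 5th dose, 4 doses have been given. Superposition: Cmin = C₀·(f + f² + … + f^4).
≈ 14.000 × (0.2500 + 0.0625 + 0.0156 + 0.0039) ≈ 14.000 × 0.3320 ≈ 4.648 μg/mL.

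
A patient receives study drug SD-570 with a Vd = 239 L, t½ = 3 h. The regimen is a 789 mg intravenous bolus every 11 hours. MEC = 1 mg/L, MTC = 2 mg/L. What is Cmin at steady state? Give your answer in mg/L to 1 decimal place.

0.3 mg/L

Over one 11-h interval, 11/3 ≈ 3.6667 half-lives elapse, leaving f ≈ 0.0787 of each dose.
Accumulation ratio R = 1/(1 − f) ≈ 1/0.9213 ≈ 1.0854.
Each bolus raises the concentration by D/Vd = 789/239 ≈ 3.301 mg/L.
Steady-state peak Cmax,ss = C₀·R ≈ 3.301 × 1.0854 ≈ 3.583 mg/L.
One interval later, Cmin,ss = Cmax,ss·e^(−kτ) ≈ 3.583 × 0.0787 ≈ 0.282 mg/L.
Trough 0.3 mg/L vs MEC 1 mg/L: subtherapeutic.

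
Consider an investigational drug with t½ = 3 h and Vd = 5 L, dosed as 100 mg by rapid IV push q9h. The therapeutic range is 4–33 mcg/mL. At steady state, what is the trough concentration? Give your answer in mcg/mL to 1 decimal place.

The dosing interval is 3 half-lives, so f = 2^(−3) = 0.125.
At steady state, R = 1/(1 − 0.125) = 8/7.
Single-dose peak C₀ = D/Vd = 100/5 = 20 mcg/mL.
Steady-state peak Cmax,ss = C₀·R = 20 × 8/7 ≈ 22.857 mcg/mL.
Steady-state trough Cmin,ss = Cmax,ss·f ≈ 22.857 × 0.125 ≈ 2.857 mcg/mL.
Trough 2.9 mcg/mL vs MEC 4 mcg/mL: subtherapeutic.

2.9 mcg/mL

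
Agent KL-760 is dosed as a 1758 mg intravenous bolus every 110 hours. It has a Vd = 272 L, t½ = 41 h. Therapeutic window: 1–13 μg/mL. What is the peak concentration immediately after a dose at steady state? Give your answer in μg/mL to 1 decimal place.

7.7 μg/mL

k = ln2/t½ = ln2/41 ≈ 0.016906 h⁻¹; fraction remaining f = e^(−kτ) = e^(−0.016906×110) ≈ 0.1557.
Accumulation ratio R = 1/(1 − f) ≈ 1/0.8443 ≈ 1.1844.
Single-dose peak C₀ = D/Vd = 1758/272 ≈ 6.463 μg/mL.
Cmax,ss = C₀/(1 − f) ≈ 6.463/0.8443 ≈ 7.655 μg/mL.
Peak 7.7 μg/mL vs MTC 13 μg/mL: below toxic threshold.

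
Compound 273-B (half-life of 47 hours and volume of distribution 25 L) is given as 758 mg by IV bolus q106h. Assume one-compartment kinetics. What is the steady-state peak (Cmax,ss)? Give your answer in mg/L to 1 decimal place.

38.4 mg/L

τ/t½ = 106/47 ≈ 2.2553, so fraction remaining f = (1/2)^(106/47) ≈ 0.2095.
Accumulation ratio R = 1/(1 − f) ≈ 1/0.7905 ≈ 1.2650.
Single-dose peak C₀ = D/Vd = 758/25 ≈ 30.320 mg/L.
Steady-state peak Cmax,ss = C₀·R ≈ 30.320 × 1.2650 ≈ 38.355 mg/L.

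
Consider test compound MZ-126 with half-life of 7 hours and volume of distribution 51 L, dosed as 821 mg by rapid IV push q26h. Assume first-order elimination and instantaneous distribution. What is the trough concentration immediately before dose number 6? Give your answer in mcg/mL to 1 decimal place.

f = (1/2)^(τ/t½) = (1/2)^(26/7) ≈ 0.0762.
C₀ = D/Vd = 821/51 ≈ 16.098 mcg/mL.
Before the 6th dose, 5 doses have been given. Superposition: Cmin = C₀·(f + f² + … + f^5).
≈ 16.098 × (0.0762 + 0.0058 + 0.0004 + 0.0000 + 0.0000) ≈ 16.098 × 0.0824 ≈ 1.326 mcg/mL.

1.3 mcg/mL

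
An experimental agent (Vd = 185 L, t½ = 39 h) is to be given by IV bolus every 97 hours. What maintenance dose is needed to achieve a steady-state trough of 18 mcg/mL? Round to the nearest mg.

15341 mg

τ/t½ = 97/39 ≈ 2.4872, so f = (1/2)^(97/39) ≈ 0.178355.
Cmin,ss = (D/Vd)·f/(1−f), so D = Cmin,ss·Vd·(1−f)/f.
D = 18 × 185 × (1−f)/f ≈ 18 × 185 × 4.60680 ≈ 15340.64 mg.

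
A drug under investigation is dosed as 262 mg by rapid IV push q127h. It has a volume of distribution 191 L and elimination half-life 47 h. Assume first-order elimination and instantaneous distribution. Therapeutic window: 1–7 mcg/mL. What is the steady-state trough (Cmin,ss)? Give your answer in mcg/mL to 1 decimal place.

0.2 mcg/mL

Over one 127-h interval, 127/47 ≈ 2.7021 half-lives elapse, leaving f ≈ 0.1537 of each dose.
Accumulation ratio R = 1/(1 − f) ≈ 1/0.8463 ≈ 1.1816.
Each bolus raises the concentration by D/Vd = 262/191 ≈ 1.372 mcg/mL.
Steady-state peak Cmax,ss = C₀·R ≈ 1.372 × 1.1816 ≈ 1.621 mcg/mL.
Steady-state trough Cmin,ss = Cmax,ss·f ≈ 1.621 × 0.1537 ≈ 0.249 mcg/mL.
Trough 0.2 mcg/mL vs MEC 1 mcg/mL: subtherapeutic.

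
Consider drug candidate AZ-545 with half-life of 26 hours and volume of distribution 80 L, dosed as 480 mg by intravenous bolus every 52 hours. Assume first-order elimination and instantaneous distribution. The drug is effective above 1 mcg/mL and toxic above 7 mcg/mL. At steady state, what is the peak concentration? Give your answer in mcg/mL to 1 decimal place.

8.0 mcg/mL

τ = 52 h = 2 half-lives, so f = (1/2)^2 = 0.25.
At steady state, R = 1/(1 − 0.25) = 4/3.
Single-dose peak C₀ = D/Vd = 480/80 = 6 mcg/mL.
Steady-state peak Cmax,ss = C₀·R = 6 × 4/3 ≈ 8.000 mcg/mL.
Peak 8.0 mcg/mL vs MTC 7 mcg/mL: exceeds toxic threshold.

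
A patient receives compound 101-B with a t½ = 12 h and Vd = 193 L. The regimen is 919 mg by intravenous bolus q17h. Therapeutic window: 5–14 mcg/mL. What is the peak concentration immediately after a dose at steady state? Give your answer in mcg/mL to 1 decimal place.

Over one 17-h interval, 17/12 ≈ 1.4167 half-lives elapse, leaving f ≈ 0.3746 of each dose.
At steady state, accumulation factor R = 1/(1 − e^(−kτ)) ≈ 1.5990.
Each bolus raises the concentration by D/Vd = 919/193 ≈ 4.762 mcg/mL.
Steady-state peak Cmax,ss = C₀·R ≈ 4.762 × 1.5990 ≈ 7.614 mcg/mL.
Peak 7.6 mcg/mL vs MTC 14 mcg/mL: below toxic threshold.

7.6 mcg/mL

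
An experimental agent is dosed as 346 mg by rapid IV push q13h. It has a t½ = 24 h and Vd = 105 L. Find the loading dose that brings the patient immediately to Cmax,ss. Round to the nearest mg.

1105 mg

f = (1/2)^(13/24) ≈ 0.686977; accumulation ratio R = 1/(1−f) ≈ 3.19465.
Loading dose to hit Cmax,ss on first dose: D_load = D_maint·R ≈ 346 × 3.19465 ≈ 1105.35 mg.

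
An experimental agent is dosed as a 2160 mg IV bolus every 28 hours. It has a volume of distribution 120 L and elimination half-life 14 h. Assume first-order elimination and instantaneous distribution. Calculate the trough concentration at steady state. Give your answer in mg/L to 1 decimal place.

τ = 28 h = 2 half-lives, so f = (1/2)^2 = 0.25.
Accumulation ratio R = 1/(1 − f) = 1/0.75 = 4/3.
Single-dose peak C₀ = D/Vd = 2160/120 = 18 mg/L.
Steady-state peak Cmax,ss = C₀·R = 18 × 4/3 ≈ 24.000 mg/L.
Steady-state trough Cmin,ss = Cmax,ss·f ≈ 24.000 × 0.25 ≈ 6.000 mg/L.

6.0 mg/L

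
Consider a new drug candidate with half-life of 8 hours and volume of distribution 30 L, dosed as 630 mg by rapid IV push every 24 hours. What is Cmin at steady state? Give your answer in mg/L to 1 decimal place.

τ = 24 h = 3 half-lives, so f = (1/2)^3 = 0.125.
At steady state, R = 1/(1 − 0.125) = 8/7.
Single-dose peak C₀ = D/Vd = 630/30 = 21 mg/L.
Steady-state peak Cmax,ss = C₀·R = 21 × 8/7 ≈ 24.000 mg/L.
Steady-state trough Cmin,ss = Cmax,ss·f ≈ 24.000 × 0.125 ≈ 3.000 mg/L.

3.0 mg/L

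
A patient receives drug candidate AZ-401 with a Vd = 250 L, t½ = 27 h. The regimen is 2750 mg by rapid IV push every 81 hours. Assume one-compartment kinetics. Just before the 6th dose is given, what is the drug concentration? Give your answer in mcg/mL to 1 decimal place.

1.6 mcg/mL

f = (1/2)^(τ/t½) = (1/2)^(81/27) ≈ 0.1250.
C₀ = D/Vd = 2750/250 ≈ 11.000 mcg/mL.
Before the 6th dose, 5 doses have been given. Superposition: Cmin = C₀·(f + f² + … + f^5).
≈ 11.000 × (0.1250 + 0.0156 + 0.0020 + 0.0002 + 0.0000) ≈ 11.000 × 0.1428 ≈ 1.571 mcg/mL.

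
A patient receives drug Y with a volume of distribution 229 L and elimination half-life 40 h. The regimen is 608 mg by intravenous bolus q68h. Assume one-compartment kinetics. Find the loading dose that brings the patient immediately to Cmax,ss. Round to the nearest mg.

878 mg

f = (1/2)^(68/40) ≈ 0.307786; accumulation ratio R = 1/(1−f) ≈ 1.44464.
Loading dose to hit Cmax,ss on first dose: D_load = D_maint·R ≈ 608 × 1.44464 ≈ 878.34 mg.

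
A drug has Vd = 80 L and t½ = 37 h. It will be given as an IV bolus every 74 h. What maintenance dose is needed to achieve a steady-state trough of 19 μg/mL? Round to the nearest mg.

4560 mg

τ/t½ = 74/37 ≈ 2, so f = (1/2)^(74/37) ≈ 0.250000.
Cmin,ss = (D/Vd)·f/(1−f), so D = Cmin,ss·Vd·(1−f)/f.
D = 19 × 80 × (1−f)/f ≈ 19 × 80 × 3.00000 ≈ 4560.00 mg.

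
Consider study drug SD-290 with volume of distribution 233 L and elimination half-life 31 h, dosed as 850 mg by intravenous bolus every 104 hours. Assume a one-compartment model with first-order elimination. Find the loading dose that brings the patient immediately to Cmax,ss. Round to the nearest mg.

f = (1/2)^(104/31) ≈ 0.097745; accumulation ratio R = 1/(1−f) ≈ 1.10833.
Loading dose to hit Cmax,ss on first dose: D_load = D_maint·R ≈ 850 × 1.10833 ≈ 942.08 mg.

942 mg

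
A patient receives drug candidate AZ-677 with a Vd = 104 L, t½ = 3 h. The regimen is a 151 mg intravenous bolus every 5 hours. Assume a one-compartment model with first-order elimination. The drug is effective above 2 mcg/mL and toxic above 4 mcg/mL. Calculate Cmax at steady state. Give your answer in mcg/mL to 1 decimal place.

Over one 5-h interval, 5/3 ≈ 1.6667 half-lives elapse, leaving f ≈ 0.3150 of each dose.
Accumulation ratio R = 1/(1 − f) ≈ 1/0.6850 ≈ 1.4599.
Each bolus raises the concentration by D/Vd = 151/104 ≈ 1.452 mcg/mL.
Cmax,ss = C₀/(1 − f) ≈ 1.452/0.6850 ≈ 2.120 mcg/mL.
Peak 2.1 mcg/mL vs MTC 4 mcg/mL: below toxic threshold.

2.1 mcg/mL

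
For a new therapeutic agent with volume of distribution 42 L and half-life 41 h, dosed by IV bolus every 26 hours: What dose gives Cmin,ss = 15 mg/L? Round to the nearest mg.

348 mg

τ/t½ = 26/41 ≈ 0.63415, so f = (1/2)^(26/41) ≈ 0.644322.
Cmin,ss = (D/Vd)·f/(1−f), so D = Cmin,ss·Vd·(1−f)/f.
D = 15 × 42 × (1−f)/f ≈ 15 × 42 × 0.55202 ≈ 347.77 mg.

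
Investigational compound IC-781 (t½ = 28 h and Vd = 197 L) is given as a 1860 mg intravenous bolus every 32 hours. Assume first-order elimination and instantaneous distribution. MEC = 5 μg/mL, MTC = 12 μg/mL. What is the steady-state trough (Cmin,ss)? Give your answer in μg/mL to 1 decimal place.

7.8 μg/mL

τ/t½ = 32/28 ≈ 1.1429, so fraction remaining f = (1/2)^(32/28) ≈ 0.4529.
Accumulation ratio R = 1/(1 − f) ≈ 1/0.5471 ≈ 1.8278.
Single-dose peak C₀ = D/Vd = 1860/197 ≈ 9.442 μg/mL.
Cmax,ss = C₀/(1 − f) ≈ 9.442/0.5471 ≈ 17.258 μg/mL.
Steady-state trough Cmin,ss = Cmax,ss·f ≈ 17.258 × 0.4529 ≈ 7.816 μg/mL.
Trough 7.8 μg/mL vs MEC 5 μg/mL: adequate.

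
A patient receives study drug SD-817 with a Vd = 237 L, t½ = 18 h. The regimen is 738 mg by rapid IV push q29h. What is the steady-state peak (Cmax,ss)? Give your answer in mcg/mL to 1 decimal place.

4.6 mcg/mL

k = ln2/t½ = ln2/18 ≈ 0.038508 h⁻¹; fraction remaining f = e^(−kτ) = e^(−0.038508×29) ≈ 0.3273.
At steady state, accumulation factor R = 1/(1 − e^(−kτ)) ≈ 1.4865.
Single-dose peak C₀ = D/Vd = 738/237 ≈ 3.114 mcg/mL.
Steady-state peak Cmax,ss = C₀·R ≈ 3.114 × 1.4865 ≈ 4.629 mcg/mL.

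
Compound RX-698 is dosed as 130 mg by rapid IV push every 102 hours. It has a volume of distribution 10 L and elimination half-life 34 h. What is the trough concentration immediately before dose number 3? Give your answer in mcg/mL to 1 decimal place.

f = (1/2)^(τ/t½) = (1/2)^(102/34) ≈ 0.1250.
C₀ = D/Vd = 130/10 ≈ 13.000 mcg/mL.
Before the 3rd dose, 2 doses have been given. Superposition: Cmin = C₀·(f + f²).
≈ 13.000 × (0.1250 + 0.0156) ≈ 13.000 × 0.1406 ≈ 1.828 mcg/mL.

1.8 mcg/mL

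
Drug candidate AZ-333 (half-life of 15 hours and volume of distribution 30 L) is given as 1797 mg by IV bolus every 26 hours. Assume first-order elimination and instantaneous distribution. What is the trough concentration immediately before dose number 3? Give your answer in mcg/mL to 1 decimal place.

23.4 mcg/mL

f = (1/2)^(τ/t½) = (1/2)^(26/15) ≈ 0.3008.
C₀ = D/Vd = 1797/30 ≈ 59.900 mcg/mL.
Before the 3rd dose, 2 doses have been given. Superposition: Cmin = C₀·(f + f²).
≈ 59.900 × (0.3008 + 0.0905) ≈ 59.900 × 0.3913 ≈ 23.439 mcg/mL.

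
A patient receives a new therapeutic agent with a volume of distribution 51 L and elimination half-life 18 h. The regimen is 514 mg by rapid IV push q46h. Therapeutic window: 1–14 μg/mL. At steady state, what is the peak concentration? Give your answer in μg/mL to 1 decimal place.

Over one 46-h interval, 46/18 ≈ 2.5556 half-lives elapse, leaving f ≈ 0.1701 of each dose.
Accumulation ratio R = 1/(1 − f) ≈ 1/0.8299 ≈ 1.2050.
Single-dose peak C₀ = D/Vd = 514/51 ≈ 10.078 μg/mL.
Steady-state peak Cmax,ss = C₀·R ≈ 10.078 × 1.2050 ≈ 12.144 μg/mL.
Peak 12.1 μg/mL vs MTC 14 μg/mL: below toxic threshold.

12.1 μg/mL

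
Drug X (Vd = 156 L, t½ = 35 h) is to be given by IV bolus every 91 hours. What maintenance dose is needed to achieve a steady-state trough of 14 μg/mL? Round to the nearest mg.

τ/t½ = 91/35 ≈ 2.6, so f = (1/2)^(91/35) ≈ 0.164938.
Cmin,ss = (D/Vd)·f/(1−f), so D = Cmin,ss·Vd·(1−f)/f.
D = 14 × 156 × (1−f)/f ≈ 14 × 156 × 5.06288 ≈ 11057.33 mg.

11057 mg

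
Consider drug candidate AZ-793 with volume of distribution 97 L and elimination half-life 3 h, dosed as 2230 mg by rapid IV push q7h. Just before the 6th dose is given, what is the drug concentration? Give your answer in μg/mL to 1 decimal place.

f = (1/2)^(τ/t½) = (1/2)^(7/3) ≈ 0.1984.
C₀ = D/Vd = 2230/97 ≈ 22.990 μg/mL.
Before the 6th dose, 5 doses have been given. Superposition: Cmin = C₀·(f + f² + … + f^5).
≈ 22.990 × (0.1984 + 0.0394 + 0.0078 + 0.0015 + 0.0003) ≈ 22.990 × 0.2474 ≈ 5.688 μg/mL.

5.7 μg/mL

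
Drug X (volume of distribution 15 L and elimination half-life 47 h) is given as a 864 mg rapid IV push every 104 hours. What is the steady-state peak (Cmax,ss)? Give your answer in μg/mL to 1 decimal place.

73.4 μg/mL

τ/t½ = 104/47 ≈ 2.2128, so fraction remaining f = (1/2)^(104/47) ≈ 0.2157.
At steady state, accumulation factor R = 1/(1 − e^(−kτ)) ≈ 1.2750.
Single-dose peak C₀ = D/Vd = 864/15 ≈ 57.600 μg/mL.
Steady-state peak Cmax,ss = C₀·R ≈ 57.600 × 1.2750 ≈ 73.440 μg/mL.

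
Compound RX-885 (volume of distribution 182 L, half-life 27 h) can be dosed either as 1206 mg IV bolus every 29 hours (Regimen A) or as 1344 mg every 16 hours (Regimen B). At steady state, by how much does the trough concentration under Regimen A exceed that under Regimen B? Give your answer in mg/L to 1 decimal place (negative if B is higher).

Regimen A: f = (1/2)^(29/27) ≈ 0.4750; Cmin,ss = (1206/182)·f/(1−f) ≈ 5.995 mg/L.
Regimen B: f = (1/2)^(16/27) ≈ 0.6632; Cmin,ss = (1344/182)·f/(1−f) ≈ 14.541 mg/L.
Difference ≈ 5.995 − 14.541 ≈ -8.546 mg/L.

-8.5 mg/L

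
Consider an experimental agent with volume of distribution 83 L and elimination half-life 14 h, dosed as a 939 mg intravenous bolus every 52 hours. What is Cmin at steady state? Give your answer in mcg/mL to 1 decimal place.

τ/t½ = 52/14 ≈ 3.7143, so fraction remaining f = (1/2)^(52/14) ≈ 0.0762.
Each bolus raises the concentration by D/Vd = 939/83 ≈ 11.313 mcg/mL.
Steady-state trough Cmin,ss = C₀·f/(1−f) ≈ 11.313 × 0.0762/0.9238 ≈ 0.933 mcg/mL.

0.9 mcg/mL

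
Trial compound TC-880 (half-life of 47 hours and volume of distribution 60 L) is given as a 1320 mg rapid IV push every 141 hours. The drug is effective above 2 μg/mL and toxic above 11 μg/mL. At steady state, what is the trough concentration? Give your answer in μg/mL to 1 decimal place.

3.1 μg/mL

τ = 141 h = 3 half-lives, so f = (1/2)^3 = 0.125.
At steady state, R = 1/(1 − 0.125) = 8/7.
Single-dose peak C₀ = D/Vd = 1320/60 = 22 μg/mL.
Steady-state peak Cmax,ss = C₀·R = 22 × 8/7 ≈ 25.143 μg/mL.
Steady-state trough Cmin,ss = Cmax,ss·f ≈ 25.143 × 0.125 ≈ 3.143 μg/mL.
Trough 3.1 μg/mL vs MEC 2 μg/mL: adequate.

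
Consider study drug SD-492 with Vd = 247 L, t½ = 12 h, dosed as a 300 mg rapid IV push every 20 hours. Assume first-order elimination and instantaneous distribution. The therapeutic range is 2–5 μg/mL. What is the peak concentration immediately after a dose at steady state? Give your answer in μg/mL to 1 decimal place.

1.8 μg/mL

Over one 20-h interval, 20/12 ≈ 1.6667 half-lives elapse, leaving f ≈ 0.3150 of each dose.
Accumulation ratio R = 1/(1 − f) ≈ 1/0.6850 ≈ 1.4599.
Single-dose peak C₀ = D/Vd = 300/247 ≈ 1.215 μg/mL.
Steady-state peak Cmax,ss = C₀·R ≈ 1.215 × 1.4599 ≈ 1.774 μg/mL.
Peak 1.8 μg/mL vs MTC 5 μg/mL: below toxic threshold.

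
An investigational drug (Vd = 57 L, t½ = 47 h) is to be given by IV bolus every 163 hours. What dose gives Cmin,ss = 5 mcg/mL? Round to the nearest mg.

τ/t½ = 163/47 ≈ 3.4681, so f = (1/2)^(163/47) ≈ 0.090365.
Cmin,ss = (D/Vd)·f/(1−f), so D = Cmin,ss·Vd·(1−f)/f.
D = 5 × 57 × (1−f)/f ≈ 5 × 57 × 10.06623 ≈ 2868.88 mg.

2869 mg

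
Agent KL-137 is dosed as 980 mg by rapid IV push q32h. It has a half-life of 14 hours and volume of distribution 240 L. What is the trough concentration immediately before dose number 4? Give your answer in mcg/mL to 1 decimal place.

f = (1/2)^(τ/t½) = (1/2)^(32/14) ≈ 0.2051.
C₀ = D/Vd = 980/240 ≈ 4.083 mcg/mL.
Before the 4th dose, 3 doses have been given. Superposition: Cmin = C₀·(f + f² + … + f^3).
≈ 4.083 × (0.2051 + 0.0421 + 0.0086) ≈ 4.083 × 0.2558 ≈ 1.044 mcg/mL.

1.0 mcg/mL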